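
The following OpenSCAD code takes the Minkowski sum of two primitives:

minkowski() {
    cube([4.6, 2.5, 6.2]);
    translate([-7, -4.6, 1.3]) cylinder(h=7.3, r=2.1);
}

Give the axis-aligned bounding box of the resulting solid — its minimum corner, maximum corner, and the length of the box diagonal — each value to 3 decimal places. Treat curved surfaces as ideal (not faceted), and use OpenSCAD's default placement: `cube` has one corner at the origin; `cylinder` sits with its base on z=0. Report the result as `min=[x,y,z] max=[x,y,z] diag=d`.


min=[-9.100,-6.700,1.300] max=[-0.300,0.000,14.800] diag=17.452

A = translate([-7, -4.6, 1.3]) cylinder(h=7.3, r=2.1) → bbox [-9.1,-6.7,1.3] .. [-4.9,-2.5,8.6]
B = cube([4.6, 2.5, 6.2]) → bbox [0,0,0] .. [4.6,2.5,6.2]
lo = A.lo+B.lo = [-9.1+0, -6.7+0, 1.3+0] = [-9.100,-6.700,1.300]
hi = A.hi+B.hi = [-4.9+4.6, -2.5+2.5, 8.6+6.2] = [-0.300,0.000,14.800]
diag = √(8.8²+6.7²+13.5²) = √304.58 = 17.452


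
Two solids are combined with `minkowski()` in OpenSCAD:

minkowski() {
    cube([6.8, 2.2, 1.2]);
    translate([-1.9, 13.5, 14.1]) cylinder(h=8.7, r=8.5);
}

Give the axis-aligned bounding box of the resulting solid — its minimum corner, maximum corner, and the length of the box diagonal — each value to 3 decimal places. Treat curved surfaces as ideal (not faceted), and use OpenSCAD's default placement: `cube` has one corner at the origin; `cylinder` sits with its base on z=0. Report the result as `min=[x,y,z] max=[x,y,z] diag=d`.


A = translate([-1.9, 13.5, 14.1]) cylinder(h=8.7, r=8.5) → bbox [-10.4,5,14.1] .. [6.6,22,22.8]
B = cube([6.8, 2.2, 1.2]) → bbox [0,0,0] .. [6.8,2.2,1.2]
lo = A.lo+B.lo = [-10.4+0, 5+0, 14.1+0] = [-10.400,5.000,14.100]
hi = A.hi+B.hi = [6.6+6.8, 22+2.2, 22.8+1.2] = [13.400,24.200,24.000]
diag = √(23.8²+19.2²+9.9²) = √1033.09 = 32.142

min=[-10.400,5.000,14.100] max=[13.400,24.200,24.000] diag=32.142


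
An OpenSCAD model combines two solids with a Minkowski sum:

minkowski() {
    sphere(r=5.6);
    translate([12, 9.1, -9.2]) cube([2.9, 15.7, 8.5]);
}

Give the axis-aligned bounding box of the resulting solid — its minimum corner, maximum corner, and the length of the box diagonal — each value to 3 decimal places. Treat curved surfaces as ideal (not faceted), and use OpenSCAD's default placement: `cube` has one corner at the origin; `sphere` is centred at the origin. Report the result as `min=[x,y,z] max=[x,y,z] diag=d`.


A = translate([12, 9.1, -9.2]) cube([2.9, 15.7, 8.5]) → bbox [12,9.1,-9.2] .. [14.9,24.8,-0.7]
B = sphere(r=5.6) → bbox [-5.6,-5.6,-5.6] .. [5.6,5.6,5.6]
lo = A.lo+B.lo = [12-5.6, 9.1-5.6, -9.2-5.6] = [6.400,3.500,-14.800]
hi = A.hi+B.hi = [14.9+5.6, 24.8+5.6, -0.7+5.6] = [20.500,30.400,4.900]
diag = √(14.1²+26.9²+19.7²) = √1310.51 = 36.201

min=[6.400,3.500,-14.800] max=[20.500,30.400,4.900] diag=36.201


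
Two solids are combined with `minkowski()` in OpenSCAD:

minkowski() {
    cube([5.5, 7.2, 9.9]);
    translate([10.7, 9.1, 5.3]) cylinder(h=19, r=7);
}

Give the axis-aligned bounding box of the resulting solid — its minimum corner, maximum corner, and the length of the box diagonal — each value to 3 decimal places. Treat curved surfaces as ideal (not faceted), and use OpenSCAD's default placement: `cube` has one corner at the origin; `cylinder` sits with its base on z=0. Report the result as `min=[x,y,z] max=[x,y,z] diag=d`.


min=[3.700,2.100,5.300] max=[23.200,23.300,34.200] diag=40.803

A = translate([10.7, 9.1, 5.3]) cylinder(h=19, r=7) → bbox [3.7,2.1,5.3] .. [17.7,16.1,24.3]
B = cube([5.5, 7.2, 9.9]) → bbox [0,0,0] .. [5.5,7.2,9.9]
lo = A.lo+B.lo = [3.7+0, 2.1+0, 5.3+0] = [3.700,2.100,5.300]
hi = A.hi+B.hi = [17.7+5.5, 16.1+7.2, 24.3+9.9] = [23.200,23.300,34.200]
diag = √(19.5²+21.2²+28.9²) = √1664.9 = 40.803


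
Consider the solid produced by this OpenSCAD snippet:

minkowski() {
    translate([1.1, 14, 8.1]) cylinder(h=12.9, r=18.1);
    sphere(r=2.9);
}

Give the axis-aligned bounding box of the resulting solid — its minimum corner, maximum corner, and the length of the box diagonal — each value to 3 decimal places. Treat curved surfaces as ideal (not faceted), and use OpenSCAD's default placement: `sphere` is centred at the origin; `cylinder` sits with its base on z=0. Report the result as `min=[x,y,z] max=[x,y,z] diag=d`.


min=[-19.900,-7.000,5.200] max=[22.100,35.000,23.900] diag=62.271

A = translate([1.1, 14, 8.1]) cylinder(h=12.9, r=18.1) → bbox [-17,-4.1,8.1] .. [19.2,32.1,21]
B = sphere(r=2.9) → bbox [-2.9,-2.9,-2.9] .. [2.9,2.9,2.9]
lo = A.lo+B.lo = [-17-2.9, -4.1-2.9, 8.1-2.9] = [-19.900,-7.000,5.200]
hi = A.hi+B.hi = [19.2+2.9, 32.1+2.9, 21+2.9] = [22.100,35.000,23.900]
diag = √(42²+42²+18.7²) = √3877.69 = 62.271


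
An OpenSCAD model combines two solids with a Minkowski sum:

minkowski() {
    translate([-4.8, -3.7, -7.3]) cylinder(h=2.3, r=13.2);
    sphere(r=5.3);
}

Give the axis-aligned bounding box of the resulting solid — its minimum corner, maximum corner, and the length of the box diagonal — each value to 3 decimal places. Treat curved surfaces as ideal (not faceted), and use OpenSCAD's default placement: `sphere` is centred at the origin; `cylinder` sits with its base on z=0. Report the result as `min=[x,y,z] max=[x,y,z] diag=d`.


min=[-23.300,-22.200,-12.600] max=[13.700,14.800,0.300] diag=53.893

A = translate([-4.8, -3.7, -7.3]) cylinder(h=2.3, r=13.2) → bbox [-18,-16.9,-7.3] .. [8.4,9.5,-5]
B = sphere(r=5.3) → bbox [-5.3,-5.3,-5.3] .. [5.3,5.3,5.3]
lo = A.lo+B.lo = [-18-5.3, -16.9-5.3, -7.3-5.3] = [-23.300,-22.200,-12.600]
hi = A.hi+B.hi = [8.4+5.3, 9.5+5.3, -5+5.3] = [13.700,14.800,0.300]
diag = √(37²+37²+12.9²) = √2904.41 = 53.893


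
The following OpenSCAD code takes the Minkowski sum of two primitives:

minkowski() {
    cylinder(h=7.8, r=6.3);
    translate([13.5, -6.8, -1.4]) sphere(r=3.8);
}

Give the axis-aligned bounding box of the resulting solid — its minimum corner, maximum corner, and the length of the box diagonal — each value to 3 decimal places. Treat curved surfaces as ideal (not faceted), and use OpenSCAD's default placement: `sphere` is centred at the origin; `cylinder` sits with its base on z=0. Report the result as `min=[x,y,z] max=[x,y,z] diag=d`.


A = translate([13.5, -6.8, -1.4]) sphere(r=3.8) → bbox [9.7,-10.6,-5.2] .. [17.3,-3,2.4]
B = cylinder(h=7.8, r=6.3) → bbox [-6.3,-6.3,0] .. [6.3,6.3,7.8]
lo = A.lo+B.lo = [9.7-6.3, -10.6-6.3, -5.2+0] = [3.400,-16.900,-5.200]
hi = A.hi+B.hi = [17.3+6.3, -3+6.3, 2.4+7.8] = [23.600,3.300,10.200]
diag = √(20.2²+20.2²+15.4²) = √1053.24 = 32.454

min=[3.400,-16.900,-5.200] max=[23.600,3.300,10.200] diag=32.454


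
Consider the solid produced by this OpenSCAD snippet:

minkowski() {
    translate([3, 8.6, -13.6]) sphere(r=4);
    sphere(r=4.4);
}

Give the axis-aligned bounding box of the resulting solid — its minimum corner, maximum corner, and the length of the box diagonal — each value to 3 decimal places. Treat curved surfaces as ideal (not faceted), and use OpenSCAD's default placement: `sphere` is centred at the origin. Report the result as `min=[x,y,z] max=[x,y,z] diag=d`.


min=[-5.400,0.200,-22.000] max=[11.400,17.000,-5.200] diag=29.098

A = translate([3, 8.6, -13.6]) sphere(r=4) → bbox [-1,4.6,-17.6] .. [7,12.6,-9.6]
B = sphere(r=4.4) → bbox [-4.4,-4.4,-4.4] .. [4.4,4.4,4.4]
lo = A.lo+B.lo = [-1-4.4, 4.6-4.4, -17.6-4.4] = [-5.400,0.200,-22.000]
hi = A.hi+B.hi = [7+4.4, 12.6+4.4, -9.6+4.4] = [11.400,17.000,-5.200]
diag = √(16.8²+16.8²+16.8²) = √846.72 = 29.098


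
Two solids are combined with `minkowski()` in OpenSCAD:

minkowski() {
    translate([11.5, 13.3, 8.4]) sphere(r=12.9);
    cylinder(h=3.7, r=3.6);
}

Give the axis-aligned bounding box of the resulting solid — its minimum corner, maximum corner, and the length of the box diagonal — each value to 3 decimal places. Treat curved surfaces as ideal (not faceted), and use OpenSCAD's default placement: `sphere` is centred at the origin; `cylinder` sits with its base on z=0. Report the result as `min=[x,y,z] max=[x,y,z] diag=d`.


A = translate([11.5, 13.3, 8.4]) sphere(r=12.9) → bbox [-1.4,0.4,-4.5] .. [24.4,26.2,21.3]
B = cylinder(h=3.7, r=3.6) → bbox [-3.6,-3.6,0] .. [3.6,3.6,3.7]
lo = A.lo+B.lo = [-1.4-3.6, 0.4-3.6, -4.5+0] = [-5.000,-3.200,-4.500]
hi = A.hi+B.hi = [24.4+3.6, 26.2+3.6, 21.3+3.7] = [28.000,29.800,25.000]
diag = √(33²+33²+29.5²) = √3048.25 = 55.211

min=[-5.000,-3.200,-4.500] max=[28.000,29.800,25.000] diag=55.211


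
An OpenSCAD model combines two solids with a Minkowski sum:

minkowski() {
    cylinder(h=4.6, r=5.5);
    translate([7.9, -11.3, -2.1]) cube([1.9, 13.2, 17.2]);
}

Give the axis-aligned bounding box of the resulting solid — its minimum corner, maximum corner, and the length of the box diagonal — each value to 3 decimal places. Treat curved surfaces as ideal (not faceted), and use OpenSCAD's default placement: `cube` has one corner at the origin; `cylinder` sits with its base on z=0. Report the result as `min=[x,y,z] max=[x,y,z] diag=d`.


A = translate([7.9, -11.3, -2.1]) cube([1.9, 13.2, 17.2]) → bbox [7.9,-11.3,-2.1] .. [9.8,1.9,15.1]
B = cylinder(h=4.6, r=5.5) → bbox [-5.5,-5.5,0] .. [5.5,5.5,4.6]
lo = A.lo+B.lo = [7.9-5.5, -11.3-5.5, -2.1+0] = [2.400,-16.800,-2.100]
hi = A.hi+B.hi = [9.8+5.5, 1.9+5.5, 15.1+4.6] = [15.300,7.400,19.700]
diag = √(12.9²+24.2²+21.8²) = √1227.29 = 35.033

min=[2.400,-16.800,-2.100] max=[15.300,7.400,19.700] diag=35.033


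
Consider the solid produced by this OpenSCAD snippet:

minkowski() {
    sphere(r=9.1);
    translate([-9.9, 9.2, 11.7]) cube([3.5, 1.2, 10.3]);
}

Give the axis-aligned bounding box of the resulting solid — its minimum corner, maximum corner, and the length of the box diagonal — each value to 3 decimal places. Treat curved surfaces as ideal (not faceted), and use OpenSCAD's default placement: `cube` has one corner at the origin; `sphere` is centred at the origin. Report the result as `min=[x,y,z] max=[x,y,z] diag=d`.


A = translate([-9.9, 9.2, 11.7]) cube([3.5, 1.2, 10.3]) → bbox [-9.9,9.2,11.7] .. [-6.4,10.4,22]
B = sphere(r=9.1) → bbox [-9.1,-9.1,-9.1] .. [9.1,9.1,9.1]
lo = A.lo+B.lo = [-9.9-9.1, 9.2-9.1, 11.7-9.1] = [-19.000,0.100,2.600]
hi = A.hi+B.hi = [-6.4+9.1, 10.4+9.1, 22+9.1] = [2.700,19.500,31.100]
diag = √(21.7²+19.4²+28.5²) = √1659.5 = 40.737

min=[-19.000,0.100,2.600] max=[2.700,19.500,31.100] diag=40.737


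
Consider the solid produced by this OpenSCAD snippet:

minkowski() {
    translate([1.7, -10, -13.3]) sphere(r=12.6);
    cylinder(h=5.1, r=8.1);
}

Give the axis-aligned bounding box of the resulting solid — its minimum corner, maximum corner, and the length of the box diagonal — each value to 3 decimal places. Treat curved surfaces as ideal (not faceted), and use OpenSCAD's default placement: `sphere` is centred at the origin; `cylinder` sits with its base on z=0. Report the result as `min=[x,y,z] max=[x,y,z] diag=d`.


A = translate([1.7, -10, -13.3]) sphere(r=12.6) → bbox [-10.9,-22.6,-25.9] .. [14.3,2.6,-0.7]
B = cylinder(h=5.1, r=8.1) → bbox [-8.1,-8.1,0] .. [8.1,8.1,5.1]
lo = A.lo+B.lo = [-10.9-8.1, -22.6-8.1, -25.9+0] = [-19.000,-30.700,-25.900]
hi = A.hi+B.hi = [14.3+8.1, 2.6+8.1, -0.7+5.1] = [22.400,10.700,4.400]
diag = √(41.4²+41.4²+30.3²) = √4346.01 = 65.924

min=[-19.000,-30.700,-25.900] max=[22.400,10.700,4.400] diag=65.924


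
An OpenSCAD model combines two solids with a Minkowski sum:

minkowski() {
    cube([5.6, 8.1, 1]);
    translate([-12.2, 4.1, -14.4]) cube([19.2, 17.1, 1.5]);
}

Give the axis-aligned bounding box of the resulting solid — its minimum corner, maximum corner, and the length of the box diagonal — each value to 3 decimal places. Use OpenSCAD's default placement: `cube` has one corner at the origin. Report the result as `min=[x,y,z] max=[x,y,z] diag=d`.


min=[-12.200,4.100,-14.400] max=[12.600,29.300,-11.900] diag=35.445

A = translate([-12.2, 4.1, -14.4]) cube([19.2, 17.1, 1.5]) → bbox [-12.2,4.1,-14.4] .. [7,21.2,-12.9]
B = cube([5.6, 8.1, 1]) → bbox [0,0,0] .. [5.6,8.1,1]
lo = A.lo+B.lo = [-12.2+0, 4.1+0, -14.4+0] = [-12.200,4.100,-14.400]
hi = A.hi+B.hi = [7+5.6, 21.2+8.1, -12.9+1] = [12.600,29.300,-11.900]
diag = √(24.8²+25.2²+2.5²) = √1256.33 = 35.445


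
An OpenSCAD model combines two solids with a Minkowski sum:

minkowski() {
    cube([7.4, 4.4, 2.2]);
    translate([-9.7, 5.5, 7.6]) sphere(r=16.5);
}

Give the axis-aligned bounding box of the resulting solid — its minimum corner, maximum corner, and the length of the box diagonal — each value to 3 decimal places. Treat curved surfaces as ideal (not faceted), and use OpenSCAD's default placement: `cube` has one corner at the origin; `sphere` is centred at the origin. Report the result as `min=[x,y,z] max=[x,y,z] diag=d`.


A = translate([-9.7, 5.5, 7.6]) sphere(r=16.5) → bbox [-26.2,-11,-8.9] .. [6.8,22,24.1]
B = cube([7.4, 4.4, 2.2]) → bbox [0,0,0] .. [7.4,4.4,2.2]
lo = A.lo+B.lo = [-26.2+0, -11+0, -8.9+0] = [-26.200,-11.000,-8.900]
hi = A.hi+B.hi = [6.8+7.4, 22+4.4, 24.1+2.2] = [14.200,26.400,26.300]
diag = √(40.4²+37.4²+35.2²) = √4269.96 = 65.345

min=[-26.200,-11.000,-8.900] max=[14.200,26.400,26.300] diag=65.345


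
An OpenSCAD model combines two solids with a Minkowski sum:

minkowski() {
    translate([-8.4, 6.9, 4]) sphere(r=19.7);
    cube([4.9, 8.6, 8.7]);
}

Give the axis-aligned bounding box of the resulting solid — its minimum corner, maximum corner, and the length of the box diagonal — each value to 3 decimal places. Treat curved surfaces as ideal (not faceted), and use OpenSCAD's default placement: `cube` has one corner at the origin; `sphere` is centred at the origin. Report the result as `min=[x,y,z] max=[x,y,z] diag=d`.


A = translate([-8.4, 6.9, 4]) sphere(r=19.7) → bbox [-28.1,-12.8,-15.7] .. [11.3,26.6,23.7]
B = cube([4.9, 8.6, 8.7]) → bbox [0,0,0] .. [4.9,8.6,8.7]
lo = A.lo+B.lo = [-28.1+0, -12.8+0, -15.7+0] = [-28.100,-12.800,-15.700]
hi = A.hi+B.hi = [11.3+4.9, 26.6+8.6, 23.7+8.7] = [16.200,35.200,32.400]
diag = √(44.3²+48²+48.1²) = √6580.1 = 81.118

min=[-28.100,-12.800,-15.700] max=[16.200,35.200,32.400] diag=81.118


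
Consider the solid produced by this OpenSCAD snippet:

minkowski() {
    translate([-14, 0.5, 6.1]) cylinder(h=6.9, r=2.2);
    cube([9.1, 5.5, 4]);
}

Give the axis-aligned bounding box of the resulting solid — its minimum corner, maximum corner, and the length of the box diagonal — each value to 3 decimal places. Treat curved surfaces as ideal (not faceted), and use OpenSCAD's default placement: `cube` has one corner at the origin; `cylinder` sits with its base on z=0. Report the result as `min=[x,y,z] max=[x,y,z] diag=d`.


min=[-16.200,-1.700,6.100] max=[-2.700,8.200,17.000] diag=19.977

A = translate([-14, 0.5, 6.1]) cylinder(h=6.9, r=2.2) → bbox [-16.2,-1.7,6.1] .. [-11.8,2.7,13]
B = cube([9.1, 5.5, 4]) → bbox [0,0,0] .. [9.1,5.5,4]
lo = A.lo+B.lo = [-16.2+0, -1.7+0, 6.1+0] = [-16.200,-1.700,6.100]
hi = A.hi+B.hi = [-11.8+9.1, 2.7+5.5, 13+4] = [-2.700,8.200,17.000]
diag = √(13.5²+9.9²+10.9²) = √399.07 = 19.977


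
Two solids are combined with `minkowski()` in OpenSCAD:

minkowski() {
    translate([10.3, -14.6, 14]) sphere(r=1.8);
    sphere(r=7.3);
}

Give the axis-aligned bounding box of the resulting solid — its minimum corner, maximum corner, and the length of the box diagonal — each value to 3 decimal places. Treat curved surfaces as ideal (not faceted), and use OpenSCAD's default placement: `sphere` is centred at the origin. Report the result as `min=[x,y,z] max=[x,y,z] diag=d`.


min=[1.200,-23.700,4.900] max=[19.400,-5.500,23.100] diag=31.523

A = translate([10.3, -14.6, 14]) sphere(r=1.8) → bbox [8.5,-16.4,12.2] .. [12.1,-12.8,15.8]
B = sphere(r=7.3) → bbox [-7.3,-7.3,-7.3] .. [7.3,7.3,7.3]
lo = A.lo+B.lo = [8.5-7.3, -16.4-7.3, 12.2-7.3] = [1.200,-23.700,4.900]
hi = A.hi+B.hi = [12.1+7.3, -12.8+7.3, 15.8+7.3] = [19.400,-5.500,23.100]
diag = √(18.2²+18.2²+18.2²) = √993.72 = 31.523


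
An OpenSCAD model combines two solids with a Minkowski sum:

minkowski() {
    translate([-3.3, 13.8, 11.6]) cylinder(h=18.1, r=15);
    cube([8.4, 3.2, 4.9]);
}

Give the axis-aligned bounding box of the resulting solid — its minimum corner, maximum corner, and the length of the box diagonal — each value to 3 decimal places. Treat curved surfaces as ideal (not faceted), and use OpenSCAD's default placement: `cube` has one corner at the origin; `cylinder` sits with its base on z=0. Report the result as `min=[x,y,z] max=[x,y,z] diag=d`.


min=[-18.300,-1.200,11.600] max=[20.100,32.000,34.600] diag=55.730

A = translate([-3.3, 13.8, 11.6]) cylinder(h=18.1, r=15) → bbox [-18.3,-1.2,11.6] .. [11.7,28.8,29.7]
B = cube([8.4, 3.2, 4.9]) → bbox [0,0,0] .. [8.4,3.2,4.9]
lo = A.lo+B.lo = [-18.3+0, -1.2+0, 11.6+0] = [-18.300,-1.200,11.600]
hi = A.hi+B.hi = [11.7+8.4, 28.8+3.2, 29.7+4.9] = [20.100,32.000,34.600]
diag = √(38.4²+33.2²+23²) = √3105.8 = 55.730


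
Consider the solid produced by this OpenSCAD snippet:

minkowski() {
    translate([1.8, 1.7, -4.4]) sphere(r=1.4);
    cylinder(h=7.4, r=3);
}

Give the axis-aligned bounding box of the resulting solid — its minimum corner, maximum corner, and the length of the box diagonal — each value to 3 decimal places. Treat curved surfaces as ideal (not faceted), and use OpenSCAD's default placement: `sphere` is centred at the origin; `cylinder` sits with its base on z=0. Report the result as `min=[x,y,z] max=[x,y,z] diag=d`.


A = translate([1.8, 1.7, -4.4]) sphere(r=1.4) → bbox [0.4,0.3,-5.8] .. [3.2,3.1,-3]
B = cylinder(h=7.4, r=3) → bbox [-3,-3,0] .. [3,3,7.4]
lo = A.lo+B.lo = [0.4-3, 0.3-3, -5.8+0] = [-2.600,-2.700,-5.800]
hi = A.hi+B.hi = [3.2+3, 3.1+3, -3+7.4] = [6.200,6.100,4.400]
diag = √(8.8²+8.8²+10.2²) = √258.92 = 16.091

min=[-2.600,-2.700,-5.800] max=[6.200,6.100,4.400] diag=16.091


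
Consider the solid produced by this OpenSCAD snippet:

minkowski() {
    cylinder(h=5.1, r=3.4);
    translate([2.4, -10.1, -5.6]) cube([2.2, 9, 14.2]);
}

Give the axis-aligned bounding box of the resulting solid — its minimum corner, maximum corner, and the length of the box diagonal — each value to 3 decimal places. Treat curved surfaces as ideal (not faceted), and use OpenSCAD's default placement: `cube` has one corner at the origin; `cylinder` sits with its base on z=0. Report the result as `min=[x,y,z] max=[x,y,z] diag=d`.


A = translate([2.4, -10.1, -5.6]) cube([2.2, 9, 14.2]) → bbox [2.4,-10.1,-5.6] .. [4.6,-1.1,8.6]
B = cylinder(h=5.1, r=3.4) → bbox [-3.4,-3.4,0] .. [3.4,3.4,5.1]
lo = A.lo+B.lo = [2.4-3.4, -10.1-3.4, -5.6+0] = [-1.000,-13.500,-5.600]
hi = A.hi+B.hi = [4.6+3.4, -1.1+3.4, 8.6+5.1] = [8.000,2.300,13.700]
diag = √(9²+15.8²+19.3²) = √703.13 = 26.517

min=[-1.000,-13.500,-5.600] max=[8.000,2.300,13.700] diag=26.517


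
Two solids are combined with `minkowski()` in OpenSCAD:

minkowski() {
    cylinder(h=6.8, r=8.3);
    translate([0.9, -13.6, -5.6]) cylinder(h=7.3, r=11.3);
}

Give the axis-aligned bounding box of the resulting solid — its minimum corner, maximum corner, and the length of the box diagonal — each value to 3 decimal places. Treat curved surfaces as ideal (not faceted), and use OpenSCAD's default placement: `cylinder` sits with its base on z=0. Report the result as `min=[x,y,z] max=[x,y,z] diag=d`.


min=[-18.700,-33.200,-5.600] max=[20.500,6.000,8.500] diag=57.202

A = translate([0.9, -13.6, -5.6]) cylinder(h=7.3, r=11.3) → bbox [-10.4,-24.9,-5.6] .. [12.2,-2.3,1.7]
B = cylinder(h=6.8, r=8.3) → bbox [-8.3,-8.3,0] .. [8.3,8.3,6.8]
lo = A.lo+B.lo = [-10.4-8.3, -24.9-8.3, -5.6+0] = [-18.700,-33.200,-5.600]
hi = A.hi+B.hi = [12.2+8.3, -2.3+8.3, 1.7+6.8] = [20.500,6.000,8.500]
diag = √(39.2²+39.2²+14.1²) = √3272.09 = 57.202


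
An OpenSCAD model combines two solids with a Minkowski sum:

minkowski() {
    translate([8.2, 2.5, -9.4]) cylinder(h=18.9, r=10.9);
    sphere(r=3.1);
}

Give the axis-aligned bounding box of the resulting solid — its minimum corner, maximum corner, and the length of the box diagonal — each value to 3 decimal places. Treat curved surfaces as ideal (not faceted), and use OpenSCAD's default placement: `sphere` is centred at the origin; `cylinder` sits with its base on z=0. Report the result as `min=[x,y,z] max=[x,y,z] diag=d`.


A = translate([8.2, 2.5, -9.4]) cylinder(h=18.9, r=10.9) → bbox [-2.7,-8.4,-9.4] .. [19.1,13.4,9.5]
B = sphere(r=3.1) → bbox [-3.1,-3.1,-3.1] .. [3.1,3.1,3.1]
lo = A.lo+B.lo = [-2.7-3.1, -8.4-3.1, -9.4-3.1] = [-5.800,-11.500,-12.500]
hi = A.hi+B.hi = [19.1+3.1, 13.4+3.1, 9.5+3.1] = [22.200,16.500,12.600]
diag = √(28²+28²+25.1²) = √2198.01 = 46.883

min=[-5.800,-11.500,-12.500] max=[22.200,16.500,12.600] diag=46.883


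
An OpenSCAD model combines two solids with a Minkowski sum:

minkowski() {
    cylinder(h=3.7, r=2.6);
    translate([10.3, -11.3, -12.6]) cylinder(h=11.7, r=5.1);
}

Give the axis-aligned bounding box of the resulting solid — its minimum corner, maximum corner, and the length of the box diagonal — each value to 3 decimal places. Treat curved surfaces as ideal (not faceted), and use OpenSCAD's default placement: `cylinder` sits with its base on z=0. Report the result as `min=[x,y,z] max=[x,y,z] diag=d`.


A = translate([10.3, -11.3, -12.6]) cylinder(h=11.7, r=5.1) → bbox [5.2,-16.4,-12.6] .. [15.4,-6.2,-0.9]
B = cylinder(h=3.7, r=2.6) → bbox [-2.6,-2.6,0] .. [2.6,2.6,3.7]
lo = A.lo+B.lo = [5.2-2.6, -16.4-2.6, -12.6+0] = [2.600,-19.000,-12.600]
hi = A.hi+B.hi = [15.4+2.6, -6.2+2.6, -0.9+3.7] = [18.000,-3.600,2.800]
diag = √(15.4²+15.4²+15.4²) = √711.48 = 26.674

min=[2.600,-19.000,-12.600] max=[18.000,-3.600,2.800] diag=26.674


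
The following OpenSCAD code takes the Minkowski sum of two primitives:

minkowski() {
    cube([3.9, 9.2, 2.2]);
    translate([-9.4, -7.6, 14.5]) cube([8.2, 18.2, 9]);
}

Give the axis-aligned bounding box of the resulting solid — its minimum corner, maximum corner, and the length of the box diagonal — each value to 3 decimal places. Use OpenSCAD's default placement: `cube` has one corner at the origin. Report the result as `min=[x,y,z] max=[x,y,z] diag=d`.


A = translate([-9.4, -7.6, 14.5]) cube([8.2, 18.2, 9]) → bbox [-9.4,-7.6,14.5] .. [-1.2,10.6,23.5]
B = cube([3.9, 9.2, 2.2]) → bbox [0,0,0] .. [3.9,9.2,2.2]
lo = A.lo+B.lo = [-9.4+0, -7.6+0, 14.5+0] = [-9.400,-7.600,14.500]
hi = A.hi+B.hi = [-1.2+3.9, 10.6+9.2, 23.5+2.2] = [2.700,19.800,25.700]
diag = √(12.1²+27.4²+11.2²) = √1022.61 = 31.978

min=[-9.400,-7.600,14.500] max=[2.700,19.800,25.700] diag=31.978


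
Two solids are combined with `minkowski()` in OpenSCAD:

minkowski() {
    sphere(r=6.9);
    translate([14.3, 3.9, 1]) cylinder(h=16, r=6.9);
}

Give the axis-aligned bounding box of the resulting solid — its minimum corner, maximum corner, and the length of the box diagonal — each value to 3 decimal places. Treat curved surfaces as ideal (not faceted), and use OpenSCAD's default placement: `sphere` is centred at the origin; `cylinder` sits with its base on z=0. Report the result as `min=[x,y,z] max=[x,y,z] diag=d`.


min=[0.500,-9.900,-5.900] max=[28.100,17.700,23.900] diag=49.108

A = translate([14.3, 3.9, 1]) cylinder(h=16, r=6.9) → bbox [7.4,-3,1] .. [21.2,10.8,17]
B = sphere(r=6.9) → bbox [-6.9,-6.9,-6.9] .. [6.9,6.9,6.9]
lo = A.lo+B.lo = [7.4-6.9, -3-6.9, 1-6.9] = [0.500,-9.900,-5.900]
hi = A.hi+B.hi = [21.2+6.9, 10.8+6.9, 17+6.9] = [28.100,17.700,23.900]
diag = √(27.6²+27.6²+29.8²) = √2411.56 = 49.108


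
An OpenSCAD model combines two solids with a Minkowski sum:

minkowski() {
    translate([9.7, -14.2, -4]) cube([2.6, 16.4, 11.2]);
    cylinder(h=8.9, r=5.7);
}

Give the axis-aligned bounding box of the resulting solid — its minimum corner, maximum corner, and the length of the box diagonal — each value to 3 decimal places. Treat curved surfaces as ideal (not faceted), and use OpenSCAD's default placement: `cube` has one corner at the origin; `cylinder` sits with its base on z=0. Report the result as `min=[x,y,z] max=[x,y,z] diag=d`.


min=[4.000,-19.900,-4.000] max=[18.000,7.900,16.100] diag=37.052

A = translate([9.7, -14.2, -4]) cube([2.6, 16.4, 11.2]) → bbox [9.7,-14.2,-4] .. [12.3,2.2,7.2]
B = cylinder(h=8.9, r=5.7) → bbox [-5.7,-5.7,0] .. [5.7,5.7,8.9]
lo = A.lo+B.lo = [9.7-5.7, -14.2-5.7, -4+0] = [4.000,-19.900,-4.000]
hi = A.hi+B.hi = [12.3+5.7, 2.2+5.7, 7.2+8.9] = [18.000,7.900,16.100]
diag = √(14²+27.8²+20.1²) = √1372.85 = 37.052


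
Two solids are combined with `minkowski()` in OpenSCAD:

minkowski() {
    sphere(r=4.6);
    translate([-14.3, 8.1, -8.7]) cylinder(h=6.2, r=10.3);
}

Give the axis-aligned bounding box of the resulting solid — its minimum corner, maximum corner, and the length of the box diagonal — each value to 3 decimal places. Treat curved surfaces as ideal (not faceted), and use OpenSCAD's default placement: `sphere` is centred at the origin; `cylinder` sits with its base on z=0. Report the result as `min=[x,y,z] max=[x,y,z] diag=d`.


min=[-29.200,-6.800,-13.300] max=[0.600,23.000,2.100] diag=44.869

A = translate([-14.3, 8.1, -8.7]) cylinder(h=6.2, r=10.3) → bbox [-24.6,-2.2,-8.7] .. [-4,18.4,-2.5]
B = sphere(r=4.6) → bbox [-4.6,-4.6,-4.6] .. [4.6,4.6,4.6]
lo = A.lo+B.lo = [-24.6-4.6, -2.2-4.6, -8.7-4.6] = [-29.200,-6.800,-13.300]
hi = A.hi+B.hi = [-4+4.6, 18.4+4.6, -2.5+4.6] = [0.600,23.000,2.100]
diag = √(29.8²+29.8²+15.4²) = √2013.24 = 44.869


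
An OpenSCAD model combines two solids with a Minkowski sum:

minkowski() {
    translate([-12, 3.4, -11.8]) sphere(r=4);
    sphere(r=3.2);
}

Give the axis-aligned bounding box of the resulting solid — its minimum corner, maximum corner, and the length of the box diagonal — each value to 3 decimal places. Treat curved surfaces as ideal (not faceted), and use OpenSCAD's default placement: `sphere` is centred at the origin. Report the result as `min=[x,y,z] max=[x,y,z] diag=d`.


A = translate([-12, 3.4, -11.8]) sphere(r=4) → bbox [-16,-0.6,-15.8] .. [-8,7.4,-7.8]
B = sphere(r=3.2) → bbox [-3.2,-3.2,-3.2] .. [3.2,3.2,3.2]
lo = A.lo+B.lo = [-16-3.2, -0.6-3.2, -15.8-3.2] = [-19.200,-3.800,-19.000]
hi = A.hi+B.hi = [-8+3.2, 7.4+3.2, -7.8+3.2] = [-4.800,10.600,-4.600]
diag = √(14.4²+14.4²+14.4²) = √622.08 = 24.942

min=[-19.200,-3.800,-19.000] max=[-4.800,10.600,-4.600] diag=24.942


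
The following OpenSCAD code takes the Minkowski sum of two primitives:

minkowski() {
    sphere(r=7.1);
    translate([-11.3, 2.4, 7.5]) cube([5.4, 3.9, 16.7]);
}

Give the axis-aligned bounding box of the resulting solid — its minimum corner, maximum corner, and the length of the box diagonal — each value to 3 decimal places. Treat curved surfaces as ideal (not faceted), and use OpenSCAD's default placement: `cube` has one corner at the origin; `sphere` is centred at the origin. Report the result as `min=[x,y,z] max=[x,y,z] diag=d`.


A = translate([-11.3, 2.4, 7.5]) cube([5.4, 3.9, 16.7]) → bbox [-11.3,2.4,7.5] .. [-5.9,6.3,24.2]
B = sphere(r=7.1) → bbox [-7.1,-7.1,-7.1] .. [7.1,7.1,7.1]
lo = A.lo+B.lo = [-11.3-7.1, 2.4-7.1, 7.5-7.1] = [-18.400,-4.700,0.400]
hi = A.hi+B.hi = [-5.9+7.1, 6.3+7.1, 24.2+7.1] = [1.200,13.400,31.300]
diag = √(19.6²+18.1²+30.9²) = √1666.58 = 40.824

min=[-18.400,-4.700,0.400] max=[1.200,13.400,31.300] diag=40.824


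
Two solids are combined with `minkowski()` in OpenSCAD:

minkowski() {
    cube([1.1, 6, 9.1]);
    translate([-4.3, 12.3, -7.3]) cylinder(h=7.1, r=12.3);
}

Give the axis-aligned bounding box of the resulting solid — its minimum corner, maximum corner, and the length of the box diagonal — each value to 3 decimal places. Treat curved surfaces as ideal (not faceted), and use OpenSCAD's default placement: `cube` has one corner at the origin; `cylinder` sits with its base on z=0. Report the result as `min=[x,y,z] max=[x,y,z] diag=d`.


A = translate([-4.3, 12.3, -7.3]) cylinder(h=7.1, r=12.3) → bbox [-16.6,0,-7.3] .. [8,24.6,-0.2]
B = cube([1.1, 6, 9.1]) → bbox [0,0,0] .. [1.1,6,9.1]
lo = A.lo+B.lo = [-16.6+0, 0+0, -7.3+0] = [-16.600,0.000,-7.300]
hi = A.hi+B.hi = [8+1.1, 24.6+6, -0.2+9.1] = [9.100,30.600,8.900]
diag = √(25.7²+30.6²+16.2²) = √1859.29 = 43.119

min=[-16.600,0.000,-7.300] max=[9.100,30.600,8.900] diag=43.119


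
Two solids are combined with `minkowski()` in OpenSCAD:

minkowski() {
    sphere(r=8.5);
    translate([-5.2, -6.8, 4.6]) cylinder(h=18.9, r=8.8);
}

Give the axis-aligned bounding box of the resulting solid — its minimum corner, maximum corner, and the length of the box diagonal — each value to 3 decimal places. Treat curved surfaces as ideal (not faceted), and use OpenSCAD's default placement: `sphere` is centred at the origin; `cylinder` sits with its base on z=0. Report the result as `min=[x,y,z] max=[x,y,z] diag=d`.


min=[-22.500,-24.100,-3.900] max=[12.100,10.500,32.000] diag=60.689

A = translate([-5.2, -6.8, 4.6]) cylinder(h=18.9, r=8.8) → bbox [-14,-15.6,4.6] .. [3.6,2,23.5]
B = sphere(r=8.5) → bbox [-8.5,-8.5,-8.5] .. [8.5,8.5,8.5]
lo = A.lo+B.lo = [-14-8.5, -15.6-8.5, 4.6-8.5] = [-22.500,-24.100,-3.900]
hi = A.hi+B.hi = [3.6+8.5, 2+8.5, 23.5+8.5] = [12.100,10.500,32.000]
diag = √(34.6²+34.6²+35.9²) = √3683.13 = 60.689


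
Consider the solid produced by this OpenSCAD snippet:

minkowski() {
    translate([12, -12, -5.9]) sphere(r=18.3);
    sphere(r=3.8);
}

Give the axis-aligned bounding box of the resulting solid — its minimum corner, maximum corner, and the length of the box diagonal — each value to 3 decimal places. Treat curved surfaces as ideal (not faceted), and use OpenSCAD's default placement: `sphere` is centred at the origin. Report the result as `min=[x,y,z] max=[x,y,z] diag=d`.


min=[-10.100,-34.100,-28.000] max=[34.100,10.100,16.200] diag=76.557

A = translate([12, -12, -5.9]) sphere(r=18.3) → bbox [-6.3,-30.3,-24.2] .. [30.3,6.3,12.4]
B = sphere(r=3.8) → bbox [-3.8,-3.8,-3.8] .. [3.8,3.8,3.8]
lo = A.lo+B.lo = [-6.3-3.8, -30.3-3.8, -24.2-3.8] = [-10.100,-34.100,-28.000]
hi = A.hi+B.hi = [30.3+3.8, 6.3+3.8, 12.4+3.8] = [34.100,10.100,16.200]
diag = √(44.2²+44.2²+44.2²) = √5860.92 = 76.557


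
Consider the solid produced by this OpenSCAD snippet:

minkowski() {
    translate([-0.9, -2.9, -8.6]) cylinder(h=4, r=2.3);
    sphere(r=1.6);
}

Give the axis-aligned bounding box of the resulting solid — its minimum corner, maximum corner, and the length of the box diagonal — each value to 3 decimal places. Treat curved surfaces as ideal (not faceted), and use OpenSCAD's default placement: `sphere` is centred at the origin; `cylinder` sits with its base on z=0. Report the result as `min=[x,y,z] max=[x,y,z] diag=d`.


A = translate([-0.9, -2.9, -8.6]) cylinder(h=4, r=2.3) → bbox [-3.2,-5.2,-8.6] .. [1.4,-0.6,-4.6]
B = sphere(r=1.6) → bbox [-1.6,-1.6,-1.6] .. [1.6,1.6,1.6]
lo = A.lo+B.lo = [-3.2-1.6, -5.2-1.6, -8.6-1.6] = [-4.800,-6.800,-10.200]
hi = A.hi+B.hi = [1.4+1.6, -0.6+1.6, -4.6+1.6] = [3.000,1.000,-3.000]
diag = √(7.8²+7.8²+7.2²) = √173.52 = 13.173

min=[-4.800,-6.800,-10.200] max=[3.000,1.000,-3.000] diag=13.173


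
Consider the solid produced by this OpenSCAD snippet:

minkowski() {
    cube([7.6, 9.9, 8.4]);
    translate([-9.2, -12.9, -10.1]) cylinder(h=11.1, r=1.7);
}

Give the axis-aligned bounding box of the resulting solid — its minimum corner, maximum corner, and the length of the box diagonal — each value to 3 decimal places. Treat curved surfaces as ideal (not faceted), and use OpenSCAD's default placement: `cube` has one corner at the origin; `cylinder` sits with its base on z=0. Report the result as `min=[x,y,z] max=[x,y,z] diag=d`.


A = translate([-9.2, -12.9, -10.1]) cylinder(h=11.1, r=1.7) → bbox [-10.9,-14.6,-10.1] .. [-7.5,-11.2,1]
B = cube([7.6, 9.9, 8.4]) → bbox [0,0,0] .. [7.6,9.9,8.4]
lo = A.lo+B.lo = [-10.9+0, -14.6+0, -10.1+0] = [-10.900,-14.600,-10.100]
hi = A.hi+B.hi = [-7.5+7.6, -11.2+9.9, 1+8.4] = [0.100,-1.300,9.400]
diag = √(11²+13.3²+19.5²) = √678.14 = 26.041

min=[-10.900,-14.600,-10.100] max=[0.100,-1.300,9.400] diag=26.041


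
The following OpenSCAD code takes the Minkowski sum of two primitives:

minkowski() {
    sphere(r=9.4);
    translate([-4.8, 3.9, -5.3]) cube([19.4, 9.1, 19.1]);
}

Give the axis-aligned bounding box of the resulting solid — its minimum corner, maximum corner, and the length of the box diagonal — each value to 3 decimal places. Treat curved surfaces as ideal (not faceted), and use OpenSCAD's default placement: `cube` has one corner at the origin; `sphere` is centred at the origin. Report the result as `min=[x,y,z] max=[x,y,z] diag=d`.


A = translate([-4.8, 3.9, -5.3]) cube([19.4, 9.1, 19.1]) → bbox [-4.8,3.9,-5.3] .. [14.6,13,13.8]
B = sphere(r=9.4) → bbox [-9.4,-9.4,-9.4] .. [9.4,9.4,9.4]
lo = A.lo+B.lo = [-4.8-9.4, 3.9-9.4, -5.3-9.4] = [-14.200,-5.500,-14.700]
hi = A.hi+B.hi = [14.6+9.4, 13+9.4, 13.8+9.4] = [24.000,22.400,23.200]
diag = √(38.2²+27.9²+37.9²) = √3674.06 = 60.614

min=[-14.200,-5.500,-14.700] max=[24.000,22.400,23.200] diag=60.614


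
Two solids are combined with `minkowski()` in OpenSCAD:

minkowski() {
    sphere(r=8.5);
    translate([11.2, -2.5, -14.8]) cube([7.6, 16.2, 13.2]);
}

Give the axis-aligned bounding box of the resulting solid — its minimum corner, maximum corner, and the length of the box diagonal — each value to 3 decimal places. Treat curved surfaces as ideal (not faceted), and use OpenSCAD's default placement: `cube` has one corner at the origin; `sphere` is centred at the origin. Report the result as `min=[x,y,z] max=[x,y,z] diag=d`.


A = translate([11.2, -2.5, -14.8]) cube([7.6, 16.2, 13.2]) → bbox [11.2,-2.5,-14.8] .. [18.8,13.7,-1.6]
B = sphere(r=8.5) → bbox [-8.5,-8.5,-8.5] .. [8.5,8.5,8.5]
lo = A.lo+B.lo = [11.2-8.5, -2.5-8.5, -14.8-8.5] = [2.700,-11.000,-23.300]
hi = A.hi+B.hi = [18.8+8.5, 13.7+8.5, -1.6+8.5] = [27.300,22.200,6.900]
diag = √(24.6²+33.2²+30.2²) = √2619.44 = 51.180

min=[2.700,-11.000,-23.300] max=[27.300,22.200,6.900] diag=51.180


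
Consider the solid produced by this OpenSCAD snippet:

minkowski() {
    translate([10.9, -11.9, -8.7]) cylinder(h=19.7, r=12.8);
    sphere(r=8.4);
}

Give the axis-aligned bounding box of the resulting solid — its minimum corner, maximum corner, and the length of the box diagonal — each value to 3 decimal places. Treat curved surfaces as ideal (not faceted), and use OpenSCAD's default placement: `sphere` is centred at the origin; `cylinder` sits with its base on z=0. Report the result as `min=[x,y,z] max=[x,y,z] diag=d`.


A = translate([10.9, -11.9, -8.7]) cylinder(h=19.7, r=12.8) → bbox [-1.9,-24.7,-8.7] .. [23.7,0.9,11]
B = sphere(r=8.4) → bbox [-8.4,-8.4,-8.4] .. [8.4,8.4,8.4]
lo = A.lo+B.lo = [-1.9-8.4, -24.7-8.4, -8.7-8.4] = [-10.300,-33.100,-17.100]
hi = A.hi+B.hi = [23.7+8.4, 0.9+8.4, 11+8.4] = [32.100,9.300,19.400]
diag = √(42.4²+42.4²+36.5²) = √4927.77 = 70.198

min=[-10.300,-33.100,-17.100] max=[32.100,9.300,19.400] diag=70.198


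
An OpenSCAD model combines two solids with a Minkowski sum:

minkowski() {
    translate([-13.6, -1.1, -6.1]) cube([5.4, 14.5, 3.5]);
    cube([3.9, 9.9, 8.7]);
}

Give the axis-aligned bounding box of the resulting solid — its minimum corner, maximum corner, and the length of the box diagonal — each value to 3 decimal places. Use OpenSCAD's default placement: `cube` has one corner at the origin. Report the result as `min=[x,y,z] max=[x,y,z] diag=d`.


min=[-13.600,-1.100,-6.100] max=[-4.300,23.300,6.100] diag=28.822

A = translate([-13.6, -1.1, -6.1]) cube([5.4, 14.5, 3.5]) → bbox [-13.6,-1.1,-6.1] .. [-8.2,13.4,-2.6]
B = cube([3.9, 9.9, 8.7]) → bbox [0,0,0] .. [3.9,9.9,8.7]
lo = A.lo+B.lo = [-13.6+0, -1.1+0, -6.1+0] = [-13.600,-1.100,-6.100]
hi = A.hi+B.hi = [-8.2+3.9, 13.4+9.9, -2.6+8.7] = [-4.300,23.300,6.100]
diag = √(9.3²+24.4²+12.2²) = √830.69 = 28.822


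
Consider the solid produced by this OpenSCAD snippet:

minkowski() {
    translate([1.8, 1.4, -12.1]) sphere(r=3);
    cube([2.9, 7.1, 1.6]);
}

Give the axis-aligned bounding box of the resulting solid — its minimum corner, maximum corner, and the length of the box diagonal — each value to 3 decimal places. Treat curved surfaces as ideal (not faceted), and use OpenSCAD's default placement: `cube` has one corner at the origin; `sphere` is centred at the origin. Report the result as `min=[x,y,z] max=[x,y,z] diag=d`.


min=[-1.200,-1.600,-15.100] max=[7.700,11.500,-7.500] diag=17.566

A = translate([1.8, 1.4, -12.1]) sphere(r=3) → bbox [-1.2,-1.6,-15.1] .. [4.8,4.4,-9.1]
B = cube([2.9, 7.1, 1.6]) → bbox [0,0,0] .. [2.9,7.1,1.6]
lo = A.lo+B.lo = [-1.2+0, -1.6+0, -15.1+0] = [-1.200,-1.600,-15.100]
hi = A.hi+B.hi = [4.8+2.9, 4.4+7.1, -9.1+1.6] = [7.700,11.500,-7.500]
diag = √(8.9²+13.1²+7.6²) = √308.58 = 17.566


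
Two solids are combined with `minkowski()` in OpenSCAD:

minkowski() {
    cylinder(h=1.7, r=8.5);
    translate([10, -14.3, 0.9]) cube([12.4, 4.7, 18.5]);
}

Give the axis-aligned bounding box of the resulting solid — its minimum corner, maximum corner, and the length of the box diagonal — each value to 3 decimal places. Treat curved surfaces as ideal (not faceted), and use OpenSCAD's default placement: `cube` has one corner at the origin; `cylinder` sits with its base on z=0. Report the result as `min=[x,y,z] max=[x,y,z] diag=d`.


A = translate([10, -14.3, 0.9]) cube([12.4, 4.7, 18.5]) → bbox [10,-14.3,0.9] .. [22.4,-9.6,19.4]
B = cylinder(h=1.7, r=8.5) → bbox [-8.5,-8.5,0] .. [8.5,8.5,1.7]
lo = A.lo+B.lo = [10-8.5, -14.3-8.5, 0.9+0] = [1.500,-22.800,0.900]
hi = A.hi+B.hi = [22.4+8.5, -9.6+8.5, 19.4+1.7] = [30.900,-1.100,21.100]
diag = √(29.4²+21.7²+20.2²) = √1743.29 = 41.753

min=[1.500,-22.800,0.900] max=[30.900,-1.100,21.100] diag=41.753


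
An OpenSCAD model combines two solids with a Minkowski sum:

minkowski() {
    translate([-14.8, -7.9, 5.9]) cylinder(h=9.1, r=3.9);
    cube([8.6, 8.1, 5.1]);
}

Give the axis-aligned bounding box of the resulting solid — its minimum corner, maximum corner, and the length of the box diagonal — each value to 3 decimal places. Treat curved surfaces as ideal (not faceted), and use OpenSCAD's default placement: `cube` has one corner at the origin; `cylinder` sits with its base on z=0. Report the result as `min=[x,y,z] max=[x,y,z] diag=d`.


min=[-18.700,-11.800,5.900] max=[-2.300,4.100,20.100] diag=26.896

A = translate([-14.8, -7.9, 5.9]) cylinder(h=9.1, r=3.9) → bbox [-18.7,-11.8,5.9] .. [-10.9,-4,15]
B = cube([8.6, 8.1, 5.1]) → bbox [0,0,0] .. [8.6,8.1,5.1]
lo = A.lo+B.lo = [-18.7+0, -11.8+0, 5.9+0] = [-18.700,-11.800,5.900]
hi = A.hi+B.hi = [-10.9+8.6, -4+8.1, 15+5.1] = [-2.300,4.100,20.100]
diag = √(16.4²+15.9²+14.2²) = √723.41 = 26.896


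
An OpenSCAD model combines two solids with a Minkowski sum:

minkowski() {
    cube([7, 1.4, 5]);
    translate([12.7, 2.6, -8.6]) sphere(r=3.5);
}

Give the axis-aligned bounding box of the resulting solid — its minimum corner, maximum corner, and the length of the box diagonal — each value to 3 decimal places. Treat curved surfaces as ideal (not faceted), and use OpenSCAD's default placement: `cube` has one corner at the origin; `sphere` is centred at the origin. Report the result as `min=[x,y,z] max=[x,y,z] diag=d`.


A = translate([12.7, 2.6, -8.6]) sphere(r=3.5) → bbox [9.2,-0.9,-12.1] .. [16.2,6.1,-5.1]
B = cube([7, 1.4, 5]) → bbox [0,0,0] .. [7,1.4,5]
lo = A.lo+B.lo = [9.2+0, -0.9+0, -12.1+0] = [9.200,-0.900,-12.100]
hi = A.hi+B.hi = [16.2+7, 6.1+1.4, -5.1+5] = [23.200,7.500,-0.100]
diag = √(14²+8.4²+12²) = √410.56 = 20.262

min=[9.200,-0.900,-12.100] max=[23.200,7.500,-0.100] diag=20.262


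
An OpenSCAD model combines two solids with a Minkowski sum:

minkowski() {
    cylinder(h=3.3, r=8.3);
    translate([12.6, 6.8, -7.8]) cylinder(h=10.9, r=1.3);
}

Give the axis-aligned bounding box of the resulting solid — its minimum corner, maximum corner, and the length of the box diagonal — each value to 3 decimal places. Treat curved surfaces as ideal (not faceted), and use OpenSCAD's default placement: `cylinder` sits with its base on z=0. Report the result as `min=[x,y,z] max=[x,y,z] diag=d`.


A = translate([12.6, 6.8, -7.8]) cylinder(h=10.9, r=1.3) → bbox [11.3,5.5,-7.8] .. [13.9,8.1,3.1]
B = cylinder(h=3.3, r=8.3) → bbox [-8.3,-8.3,0] .. [8.3,8.3,3.3]
lo = A.lo+B.lo = [11.3-8.3, 5.5-8.3, -7.8+0] = [3.000,-2.800,-7.800]
hi = A.hi+B.hi = [13.9+8.3, 8.1+8.3, 3.1+3.3] = [22.200,16.400,6.400]
diag = √(19.2²+19.2²+14.2²) = √938.92 = 30.642

min=[3.000,-2.800,-7.800] max=[22.200,16.400,6.400] diag=30.642
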